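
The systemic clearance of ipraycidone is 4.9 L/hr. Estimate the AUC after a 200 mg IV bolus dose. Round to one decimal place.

AUC_0→∞ = Dose_iv / CL
        = 200 / 4.9 = 40.8163 mg/L·hr

AUC = 40.8 mg/L·hr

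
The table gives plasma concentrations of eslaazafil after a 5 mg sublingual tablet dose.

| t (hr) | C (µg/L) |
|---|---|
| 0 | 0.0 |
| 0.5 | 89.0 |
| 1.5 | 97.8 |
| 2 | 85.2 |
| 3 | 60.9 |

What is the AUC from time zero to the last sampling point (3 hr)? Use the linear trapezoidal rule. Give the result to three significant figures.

Trapezoidal AUC_0→3:
  [0→0.5]: (0.0+89.0)/2 × 0.5 = 22.25
  [0.5→1.5]: (89.0+97.8)/2 × 1 = 93.4
  [1.5→2]: (97.8+85.2)/2 × 0.5 = 45.75
  [2→3]: (85.2+60.9)/2 × 1 = 73.05
  Sum = 234.45 µg/L·hr

AUC = 234 µg/L·hr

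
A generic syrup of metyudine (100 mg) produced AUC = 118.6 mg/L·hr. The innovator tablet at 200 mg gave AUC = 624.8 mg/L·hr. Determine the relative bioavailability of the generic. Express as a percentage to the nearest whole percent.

F_rel = (AUC_test/D_test) / (AUC_ref/D_ref)
      = (118.6/100) / (624.8/200)
      = 1.186 / 3.124 = 0.3796 = 37.96%

F_rel = 38%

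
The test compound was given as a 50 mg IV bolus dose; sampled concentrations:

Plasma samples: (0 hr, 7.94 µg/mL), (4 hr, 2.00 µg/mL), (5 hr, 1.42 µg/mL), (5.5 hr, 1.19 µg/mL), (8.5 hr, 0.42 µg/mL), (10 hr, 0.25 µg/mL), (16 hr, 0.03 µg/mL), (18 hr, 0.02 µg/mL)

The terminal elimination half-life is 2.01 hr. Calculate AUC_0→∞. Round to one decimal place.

Trapezoidal AUC_0→18:
  [0→4]: (7.94+2.00)/2 × 4 = 19.88
  [4→5]: (2.00+1.42)/2 × 1 = 1.71
  [5→5.5]: (1.42+1.19)/2 × 0.5 = 0.6525
  [5.5→8.5]: (1.19+0.42)/2 × 3 = 2.415
  [8.5→10]: (0.42+0.25)/2 × 1.5 = 0.5025
  [10→16]: (0.25+0.03)/2 × 6 = 0.84
  [16→18]: (0.03+0.02)/2 × 2 = 0.05
  Sum = 26.05 µg/mL·hr
k_e = ln2 / t½ = 0.693147 / 2.01 = 0.3448 hr^-1
Extrapolated tail: C_last / k_e = 0.02 / 0.3448 = 0.058
AUC_0→∞ = 26.05 + 0.058 = 26.108 µg/mL·hr

AUC = 26.1 µg/mL·hr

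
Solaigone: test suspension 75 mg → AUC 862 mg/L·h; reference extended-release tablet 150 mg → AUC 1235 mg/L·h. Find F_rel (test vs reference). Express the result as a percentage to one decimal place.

F_rel = 139.6%

F_rel = (AUC_test/D_test) / (AUC_ref/D_ref)
      = (862/75) / (1235/150)
      = 11.4933 / 8.23333 = 1.3959 = 139.59%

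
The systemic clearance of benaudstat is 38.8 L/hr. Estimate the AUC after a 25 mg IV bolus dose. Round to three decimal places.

AUC_0→∞ = Dose_iv / CL
        = 25 / 38.8 = 0.64433 mg/L·hr

AUC = 0.644 mg/L·hr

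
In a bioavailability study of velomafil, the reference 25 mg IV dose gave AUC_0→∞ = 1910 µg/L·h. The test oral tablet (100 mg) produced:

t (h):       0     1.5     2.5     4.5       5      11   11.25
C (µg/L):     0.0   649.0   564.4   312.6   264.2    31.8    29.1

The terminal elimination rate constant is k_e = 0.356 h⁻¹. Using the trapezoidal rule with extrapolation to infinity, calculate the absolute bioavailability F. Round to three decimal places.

F = 0.405

Trapezoidal AUC_0→11.25 (oral tablet):
  [0→1.5]: (0.0+649.0)/2 × 1.5 = 486.75
  [1.5→2.5]: (649.0+564.4)/2 × 1 = 606.7
  [2.5→4.5]: (564.4+312.6)/2 × 2 = 877.0
  [4.5→5]: (312.6+264.2)/2 × 0.5 = 144.2
  [5→11]: (264.2+31.8)/2 × 6 = 888.0
  [11→11.25]: (31.8+29.1)/2 × 0.25 = 7.6125
  Sum = 3010.2625 µg/L·h
Tail: C_last/k_e = 29.1/0.356 = 81.742
AUC_0→∞ (oral tablet) = 3010.2625 + 81.742 = 3092.0045 µg/L·h
F = (AUC_ev/D_ev)/(AUC_iv/D_iv) = (3092.0045/100)/(1910/25) = 30.920045/76.4 = 0.4047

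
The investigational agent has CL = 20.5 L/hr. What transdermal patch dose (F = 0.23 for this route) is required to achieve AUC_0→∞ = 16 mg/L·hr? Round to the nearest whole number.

Dose = CL × AUC_0→∞ / F
     = 20.5 × 16 / 0.23 = 1426.09 mg

Dose = 1426 mg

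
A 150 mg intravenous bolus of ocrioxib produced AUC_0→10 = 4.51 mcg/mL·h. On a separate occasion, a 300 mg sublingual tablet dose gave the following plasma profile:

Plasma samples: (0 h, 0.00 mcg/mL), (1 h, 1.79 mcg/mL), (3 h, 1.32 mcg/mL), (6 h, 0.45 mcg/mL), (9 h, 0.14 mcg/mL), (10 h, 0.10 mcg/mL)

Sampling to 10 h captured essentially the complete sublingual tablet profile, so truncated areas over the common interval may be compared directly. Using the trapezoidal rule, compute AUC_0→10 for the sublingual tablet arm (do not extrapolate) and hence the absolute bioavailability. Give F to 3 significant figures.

F = 0.850

Trapezoidal AUC_0→10 (sublingual tablet):
  [0→1]: (0.00+1.79)/2 × 1 = 0.895
  [1→3]: (1.79+1.32)/2 × 2 = 3.11
  [3→6]: (1.32+0.45)/2 × 3 = 2.655
  [6→9]: (0.45+0.14)/2 × 3 = 0.885
  [9→10]: (0.14+0.10)/2 × 1 = 0.12
  Sum = 7.665 mcg/mL·h
F = (AUC_ev/D_ev)/(AUC_iv/D_iv) = (7.665/300)/(4.51/150) = 0.02555/0.0300667 = 0.8498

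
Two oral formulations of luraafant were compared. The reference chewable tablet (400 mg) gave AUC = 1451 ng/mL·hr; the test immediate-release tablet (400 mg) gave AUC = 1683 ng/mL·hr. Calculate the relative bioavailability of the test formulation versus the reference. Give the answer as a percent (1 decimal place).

F_rel = (AUC_test/D_test) / (AUC_ref/D_ref)
      = (1683/400) / (1451/400)
      = 4.2075 / 3.6275 = 1.1599 = 115.99%

F_rel = 116.0%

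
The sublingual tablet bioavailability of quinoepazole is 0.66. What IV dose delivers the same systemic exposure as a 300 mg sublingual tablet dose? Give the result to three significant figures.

Systemic exposure from an extravascular dose = F × D_ev, so the equivalent IV dose is F × D_ev.
D_iv = F × D_ev = 0.66 × 300 = 198 mg

D_iv = 198 mg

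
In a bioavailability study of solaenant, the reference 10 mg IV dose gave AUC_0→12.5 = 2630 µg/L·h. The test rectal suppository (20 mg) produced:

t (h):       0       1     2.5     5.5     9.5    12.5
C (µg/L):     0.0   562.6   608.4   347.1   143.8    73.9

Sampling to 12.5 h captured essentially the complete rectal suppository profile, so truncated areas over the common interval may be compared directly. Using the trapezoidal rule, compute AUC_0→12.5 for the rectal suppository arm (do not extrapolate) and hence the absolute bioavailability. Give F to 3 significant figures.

Trapezoidal AUC_0→12.5 (rectal suppository):
  [0→1]: (0.0+562.6)/2 × 1 = 281.3
  [1→2.5]: (562.6+608.4)/2 × 1.5 = 878.25
  [2.5→5.5]: (608.4+347.1)/2 × 3 = 1433.25
  [5.5→9.5]: (347.1+143.8)/2 × 4 = 981.8
  [9.5→12.5]: (143.8+73.9)/2 × 3 = 326.55
  Sum = 3901.15 µg/L·h
F = (AUC_ev/D_ev)/(AUC_iv/D_iv) = (3901.15/20)/(2630/10) = 195.0575/263 = 0.7417

F = 0.742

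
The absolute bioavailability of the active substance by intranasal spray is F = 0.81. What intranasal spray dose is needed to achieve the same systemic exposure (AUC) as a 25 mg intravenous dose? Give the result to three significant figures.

For equal systemic exposure: F × D_ev = D_iv
D_ev = D_iv / F = 25 / 0.81 = 30.8642 mg

D_intranasal = 30.9 mg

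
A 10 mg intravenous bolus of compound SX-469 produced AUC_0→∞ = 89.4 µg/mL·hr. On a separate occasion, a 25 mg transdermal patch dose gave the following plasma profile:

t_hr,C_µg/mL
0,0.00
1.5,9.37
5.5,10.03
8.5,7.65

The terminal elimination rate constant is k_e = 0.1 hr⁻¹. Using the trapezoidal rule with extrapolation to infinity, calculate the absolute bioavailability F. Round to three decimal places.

Trapezoidal AUC_0→8.5 (transdermal patch):
  [0→1.5]: (0.00+9.37)/2 × 1.5 = 7.0275
  [1.5→5.5]: (9.37+10.03)/2 × 4 = 38.8
  [5.5→8.5]: (10.03+7.65)/2 × 3 = 26.52
  Sum = 72.3475 µg/mL·hr
Tail: C_last/k_e = 7.65/0.1 = 76.500
AUC_0→∞ (transdermal patch) = 72.3475 + 76.500 = 148.8475 µg/mL·hr
F = (AUC_ev/D_ev)/(AUC_iv/D_iv) = (148.8475/25)/(89.4/10) = 5.9539/8.94 = 0.6660

F = 0.666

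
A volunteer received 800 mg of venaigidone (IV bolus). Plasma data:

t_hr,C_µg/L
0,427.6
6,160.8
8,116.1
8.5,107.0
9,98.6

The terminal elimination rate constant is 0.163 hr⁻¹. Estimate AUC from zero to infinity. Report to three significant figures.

AUC = 2750 µg/L·hr

Trapezoidal AUC_0→9:
  [0→6]: (427.6+160.8)/2 × 6 = 1765.2
  [6→8]: (160.8+116.1)/2 × 2 = 276.9
  [8→8.5]: (116.1+107.0)/2 × 0.5 = 55.775
  [8.5→9]: (107.0+98.6)/2 × 0.5 = 51.4
  Sum = 2149.275 µg/L·hr
Extrapolated tail: C_last / k_e = 98.6 / 0.163 = 604.908
AUC_0→∞ = 2149.275 + 604.908 = 2754.183 µg/L·hr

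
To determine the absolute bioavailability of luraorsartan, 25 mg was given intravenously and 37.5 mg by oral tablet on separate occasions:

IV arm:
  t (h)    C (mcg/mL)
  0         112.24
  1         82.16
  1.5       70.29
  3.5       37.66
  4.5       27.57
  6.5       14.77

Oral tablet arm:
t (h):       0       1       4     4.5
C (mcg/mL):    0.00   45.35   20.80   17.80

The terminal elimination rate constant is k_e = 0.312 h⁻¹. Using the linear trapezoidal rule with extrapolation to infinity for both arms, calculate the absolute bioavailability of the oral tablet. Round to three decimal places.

Trapezoidal AUC_0→6.5 (IV):
  [0→1]: (112.24+82.16)/2 × 1 = 97.2
  [1→1.5]: (82.16+70.29)/2 × 0.5 = 38.1125
  [1.5→3.5]: (70.29+37.66)/2 × 2 = 107.95
  [3.5→4.5]: (37.66+27.57)/2 × 1 = 32.615
  [4.5→6.5]: (27.57+14.77)/2 × 2 = 42.34
  Sum = 318.2175 mcg/mL·h
IV tail: 14.77/0.312 = 47.340; AUC_iv,0→∞ = 318.2175 + 47.340 = 365.5575 mcg/mL·h
Trapezoidal AUC_0→4.5 (oral tablet):
  [0→1]: (0.00+45.35)/2 × 1 = 22.675
  [1→4]: (45.35+20.80)/2 × 3 = 99.225
  [4→4.5]: (20.80+17.80)/2 × 0.5 = 9.65
  Sum = 131.55 mcg/mL·h
oral tablet tail: 17.80/0.312 = 57.051; AUC_ev,0→∞ = 131.55 + 57.051 = 188.601 mcg/mL·h
F = (AUC_ev/D_ev)/(AUC_iv/D_iv) = (188.601/37.5)/(365.5575/25) = 5.02936/14.6223 = 0.3440

F = 0.344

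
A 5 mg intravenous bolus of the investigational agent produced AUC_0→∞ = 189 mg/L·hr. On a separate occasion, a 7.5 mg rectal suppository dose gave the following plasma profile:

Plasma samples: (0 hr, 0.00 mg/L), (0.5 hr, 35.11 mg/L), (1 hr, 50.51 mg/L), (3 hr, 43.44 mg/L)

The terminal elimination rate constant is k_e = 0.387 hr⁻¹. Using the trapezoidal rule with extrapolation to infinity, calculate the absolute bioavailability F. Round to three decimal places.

F = 0.834

Trapezoidal AUC_0→3 (rectal suppository):
  [0→0.5]: (0.00+35.11)/2 × 0.5 = 8.7775
  [0.5→1]: (35.11+50.51)/2 × 0.5 = 21.405
  [1→3]: (50.51+43.44)/2 × 2 = 93.95
  Sum = 124.1325 mg/L·hr
Tail: C_last/k_e = 43.44/0.387 = 112.248
AUC_0→∞ (rectal suppository) = 124.1325 + 112.248 = 236.3805 mg/L·hr
F = (AUC_ev/D_ev)/(AUC_iv/D_iv) = (236.3805/7.5)/(189/5) = 31.5174/37.8 = 0.8338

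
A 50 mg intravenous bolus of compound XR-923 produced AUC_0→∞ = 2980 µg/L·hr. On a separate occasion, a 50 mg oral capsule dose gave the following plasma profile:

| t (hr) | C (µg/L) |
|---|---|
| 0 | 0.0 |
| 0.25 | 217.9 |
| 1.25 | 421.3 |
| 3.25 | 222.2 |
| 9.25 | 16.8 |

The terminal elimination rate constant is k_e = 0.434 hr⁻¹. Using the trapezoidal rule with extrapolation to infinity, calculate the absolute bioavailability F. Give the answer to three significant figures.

F = 0.586

Trapezoidal AUC_0→9.25 (oral capsule):
  [0→0.25]: (0.0+217.9)/2 × 0.25 = 27.2375
  [0.25→1.25]: (217.9+421.3)/2 × 1 = 319.6
  [1.25→3.25]: (421.3+222.2)/2 × 2 = 643.5
  [3.25→9.25]: (222.2+16.8)/2 × 6 = 717.0
  Sum = 1707.3375 µg/L·hr
Tail: C_last/k_e = 16.8/0.434 = 38.710
AUC_0→∞ (oral capsule) = 1707.3375 + 38.710 = 1746.0475 µg/L·hr
F = (AUC_ev/D_ev)/(AUC_iv/D_iv) = (1746.0475/50)/(2980/50) = 34.92095/59.6 = 0.5859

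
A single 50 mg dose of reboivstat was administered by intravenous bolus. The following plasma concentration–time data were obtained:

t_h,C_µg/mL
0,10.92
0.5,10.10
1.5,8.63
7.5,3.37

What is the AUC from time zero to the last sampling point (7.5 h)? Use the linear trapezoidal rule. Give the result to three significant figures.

AUC = 50.6 µg/mL·h

Trapezoidal AUC_0→7.5:
  [0→0.5]: (10.92+10.10)/2 × 0.5 = 5.255
  [0.5→1.5]: (10.10+8.63)/2 × 1 = 9.365
  [1.5→7.5]: (8.63+3.37)/2 × 6 = 36.0
  Sum = 50.62 µg/mL·h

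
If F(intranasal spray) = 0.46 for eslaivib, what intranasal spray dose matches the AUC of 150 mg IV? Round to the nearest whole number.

D_intranasal = 326 mg

For equal systemic exposure: F × D_ev = D_iv
D_ev = D_iv / F = 150 / 0.46 = 326.087 mg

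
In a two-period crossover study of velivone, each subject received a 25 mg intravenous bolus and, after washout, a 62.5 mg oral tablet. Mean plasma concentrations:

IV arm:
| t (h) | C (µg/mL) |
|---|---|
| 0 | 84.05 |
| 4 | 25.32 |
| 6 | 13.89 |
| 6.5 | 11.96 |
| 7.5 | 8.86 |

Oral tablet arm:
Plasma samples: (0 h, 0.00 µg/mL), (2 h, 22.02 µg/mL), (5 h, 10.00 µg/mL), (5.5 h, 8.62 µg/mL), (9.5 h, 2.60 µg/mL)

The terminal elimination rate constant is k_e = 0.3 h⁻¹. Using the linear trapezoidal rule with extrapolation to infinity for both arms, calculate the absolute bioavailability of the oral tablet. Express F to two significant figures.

Trapezoidal AUC_0→7.5 (IV):
  [0→4]: (84.05+25.32)/2 × 4 = 218.74
  [4→6]: (25.32+13.89)/2 × 2 = 39.21
  [6→6.5]: (13.89+11.96)/2 × 0.5 = 6.4625
  [6.5→7.5]: (11.96+8.86)/2 × 1 = 10.41
  Sum = 274.8225 µg/mL·h
IV tail: 8.86/0.3 = 29.533; AUC_iv,0→∞ = 274.8225 + 29.533 = 304.3555 µg/mL·h
Trapezoidal AUC_0→9.5 (oral tablet):
  [0→2]: (0.00+22.02)/2 × 2 = 22.02
  [2→5]: (22.02+10.00)/2 × 3 = 48.03
  [5→5.5]: (10.00+8.62)/2 × 0.5 = 4.655
  [5.5→9.5]: (8.62+2.60)/2 × 4 = 22.44
  Sum = 97.145 µg/mL·h
oral tablet tail: 2.60/0.3 = 8.667; AUC_ev,0→∞ = 97.145 + 8.667 = 105.812 µg/mL·h
F = (AUC_ev/D_ev)/(AUC_iv/D_iv) = (105.812/62.5)/(304.3555/25) = 1.692992/12.17422 = 0.1391

F = 0.14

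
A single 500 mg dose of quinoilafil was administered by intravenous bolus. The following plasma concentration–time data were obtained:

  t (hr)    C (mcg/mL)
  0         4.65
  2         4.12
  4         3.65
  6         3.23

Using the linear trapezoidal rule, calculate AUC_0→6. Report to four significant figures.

Trapezoidal AUC_0→6:
  [0→2]: (4.65+4.12)/2 × 2 = 8.77
  [2→4]: (4.12+3.65)/2 × 2 = 7.77
  [4→6]: (3.65+3.23)/2 × 2 = 6.88
  Sum = 23.42 mcg/mL·hr

AUC = 23.42 mcg/mL·hr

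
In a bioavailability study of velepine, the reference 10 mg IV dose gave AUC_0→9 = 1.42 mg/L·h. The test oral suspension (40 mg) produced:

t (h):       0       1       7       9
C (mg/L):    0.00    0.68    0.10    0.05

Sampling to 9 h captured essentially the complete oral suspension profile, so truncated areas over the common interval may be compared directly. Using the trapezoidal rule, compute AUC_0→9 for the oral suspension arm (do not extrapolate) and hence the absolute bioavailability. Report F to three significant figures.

Trapezoidal AUC_0→9 (oral suspension):
  [0→1]: (0.00+0.68)/2 × 1 = 0.34
  [1→7]: (0.68+0.10)/2 × 6 = 2.34
  [7→9]: (0.10+0.05)/2 × 2 = 0.15
  Sum = 2.83 mg/L·h
F = (AUC_ev/D_ev)/(AUC_iv/D_iv) = (2.83/40)/(1.42/10) = 0.07075/0.142 = 0.4982

F = 0.498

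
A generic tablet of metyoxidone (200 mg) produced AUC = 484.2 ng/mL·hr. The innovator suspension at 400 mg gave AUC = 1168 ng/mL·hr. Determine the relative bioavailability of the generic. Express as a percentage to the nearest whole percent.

F_rel = 83%

F_rel = (AUC_test/D_test) / (AUC_ref/D_ref)
      = (484.2/200) / (1168/400)
      = 2.421 / 2.92 = 0.8291 = 82.91%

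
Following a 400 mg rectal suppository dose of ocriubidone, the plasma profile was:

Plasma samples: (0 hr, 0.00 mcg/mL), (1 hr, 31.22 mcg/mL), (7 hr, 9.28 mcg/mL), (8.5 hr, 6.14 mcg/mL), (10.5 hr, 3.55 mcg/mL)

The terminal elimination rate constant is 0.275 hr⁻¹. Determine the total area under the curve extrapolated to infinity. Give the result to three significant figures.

Trapezoidal AUC_0→10.5:
  [0→1]: (0.00+31.22)/2 × 1 = 15.61
  [1→7]: (31.22+9.28)/2 × 6 = 121.5
  [7→8.5]: (9.28+6.14)/2 × 1.5 = 11.565
  [8.5→10.5]: (6.14+3.55)/2 × 2 = 9.69
  Sum = 158.365 mcg/mL·hr
Extrapolated tail: C_last / k_e = 3.55 / 0.275 = 12.909
AUC_0→∞ = 158.365 + 12.909 = 171.274 mcg/mL·hr

AUC = 171 mcg/mL·hr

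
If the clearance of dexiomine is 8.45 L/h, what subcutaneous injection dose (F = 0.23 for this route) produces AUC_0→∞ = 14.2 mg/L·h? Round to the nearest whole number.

Dose = 522 mg

Dose = CL × AUC_0→∞ / F
     = 8.45 × 14.2 / 0.23 = 521.696 mg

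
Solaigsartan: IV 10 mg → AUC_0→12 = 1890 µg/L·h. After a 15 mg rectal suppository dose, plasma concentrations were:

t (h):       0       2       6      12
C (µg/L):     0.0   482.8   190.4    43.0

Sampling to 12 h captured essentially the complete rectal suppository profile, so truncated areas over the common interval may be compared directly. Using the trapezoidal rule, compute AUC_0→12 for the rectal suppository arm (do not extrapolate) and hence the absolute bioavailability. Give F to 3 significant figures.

F = 0.892

Trapezoidal AUC_0→12 (rectal suppository):
  [0→2]: (0.0+482.8)/2 × 2 = 482.8
  [2→6]: (482.8+190.4)/2 × 4 = 1346.4
  [6→12]: (190.4+43.0)/2 × 6 = 700.2
  Sum = 2529.4 µg/L·h
F = (AUC_ev/D_ev)/(AUC_iv/D_iv) = (2529.4/15)/(1890/10) = 168.627/189 = 0.8922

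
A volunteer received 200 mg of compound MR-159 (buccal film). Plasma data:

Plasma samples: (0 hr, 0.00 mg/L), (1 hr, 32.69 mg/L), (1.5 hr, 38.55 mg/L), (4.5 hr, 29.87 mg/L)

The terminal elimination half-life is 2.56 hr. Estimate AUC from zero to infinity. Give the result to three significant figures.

AUC = 247 mg/L·hr

Trapezoidal AUC_0→4.5:
  [0→1]: (0.00+32.69)/2 × 1 = 16.345
  [1→1.5]: (32.69+38.55)/2 × 0.5 = 17.81
  [1.5→4.5]: (38.55+29.87)/2 × 3 = 102.63
  Sum = 136.785 mg/L·hr
k_e = ln2 / t½ = 0.693147 / 2.56 = 0.2708 hr^-1
Extrapolated tail: C_last / k_e = 29.87 / 0.2708 = 110.303
AUC_0→∞ = 136.785 + 110.303 = 247.088 mg/L·hr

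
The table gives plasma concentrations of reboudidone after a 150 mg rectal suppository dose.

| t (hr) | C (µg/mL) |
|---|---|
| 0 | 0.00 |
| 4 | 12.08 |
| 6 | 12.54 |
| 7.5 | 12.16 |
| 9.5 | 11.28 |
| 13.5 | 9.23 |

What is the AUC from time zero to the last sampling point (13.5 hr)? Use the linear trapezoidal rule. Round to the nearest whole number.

AUC = 132 µg/mL·hr

Trapezoidal AUC_0→13.5:
  [0→4]: (0.00+12.08)/2 × 4 = 24.16
  [4→6]: (12.08+12.54)/2 × 2 = 24.62
  [6→7.5]: (12.54+12.16)/2 × 1.5 = 18.525
  [7.5→9.5]: (12.16+11.28)/2 × 2 = 23.44
  [9.5→13.5]: (11.28+9.23)/2 × 4 = 41.02
  Sum = 131.765 µg/mL·hr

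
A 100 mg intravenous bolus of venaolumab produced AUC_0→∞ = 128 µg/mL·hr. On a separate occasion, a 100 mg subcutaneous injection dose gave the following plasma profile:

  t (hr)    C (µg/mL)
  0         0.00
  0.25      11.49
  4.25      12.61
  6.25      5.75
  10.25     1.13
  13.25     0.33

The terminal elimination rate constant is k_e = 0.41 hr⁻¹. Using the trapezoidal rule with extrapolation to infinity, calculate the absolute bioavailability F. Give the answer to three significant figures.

Trapezoidal AUC_0→13.25 (subcutaneous injection):
  [0→0.25]: (0.00+11.49)/2 × 0.25 = 1.43625
  [0.25→4.25]: (11.49+12.61)/2 × 4 = 48.2
  [4.25→6.25]: (12.61+5.75)/2 × 2 = 18.36
  [6.25→10.25]: (5.75+1.13)/2 × 4 = 13.76
  [10.25→13.25]: (1.13+0.33)/2 × 3 = 2.19
  Sum = 83.94625 µg/mL·hr
Tail: C_last/k_e = 0.33/0.41 = 0.805
AUC_0→∞ (subcutaneous injection) = 83.94625 + 0.805 = 84.75125 µg/mL·hr
F = (AUC_ev/D_ev)/(AUC_iv/D_iv) = (84.75125/100)/(128/100) = 0.8475125/1.28 = 0.6621

F = 0.662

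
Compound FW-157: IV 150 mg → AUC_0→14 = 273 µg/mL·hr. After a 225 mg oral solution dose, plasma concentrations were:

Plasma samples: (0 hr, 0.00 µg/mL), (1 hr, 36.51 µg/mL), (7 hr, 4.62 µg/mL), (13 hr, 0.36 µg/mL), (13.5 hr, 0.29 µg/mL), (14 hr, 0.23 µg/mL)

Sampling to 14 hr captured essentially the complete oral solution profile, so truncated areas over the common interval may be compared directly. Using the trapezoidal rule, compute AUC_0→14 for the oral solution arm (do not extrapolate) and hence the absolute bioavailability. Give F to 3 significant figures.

Trapezoidal AUC_0→14 (oral solution):
  [0→1]: (0.00+36.51)/2 × 1 = 18.255
  [1→7]: (36.51+4.62)/2 × 6 = 123.39
  [7→13]: (4.62+0.36)/2 × 6 = 14.94
  [13→13.5]: (0.36+0.29)/2 × 0.5 = 0.1625
  [13.5→14]: (0.29+0.23)/2 × 0.5 = 0.13
  Sum = 156.8775 µg/mL·hr
F = (AUC_ev/D_ev)/(AUC_iv/D_iv) = (156.8775/225)/(273/150) = 0.697233/1.82 = 0.3831

F = 0.383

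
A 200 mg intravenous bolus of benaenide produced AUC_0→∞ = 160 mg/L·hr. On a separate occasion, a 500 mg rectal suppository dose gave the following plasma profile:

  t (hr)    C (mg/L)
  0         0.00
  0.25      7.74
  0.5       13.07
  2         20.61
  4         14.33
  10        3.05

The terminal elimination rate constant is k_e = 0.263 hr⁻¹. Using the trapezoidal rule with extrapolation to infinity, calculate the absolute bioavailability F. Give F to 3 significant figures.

Trapezoidal AUC_0→10 (rectal suppository):
  [0→0.25]: (0.00+7.74)/2 × 0.25 = 0.9675
  [0.25→0.5]: (7.74+13.07)/2 × 0.25 = 2.60125
  [0.5→2]: (13.07+20.61)/2 × 1.5 = 25.26
  [2→4]: (20.61+14.33)/2 × 2 = 34.94
  [4→10]: (14.33+3.05)/2 × 6 = 52.14
  Sum = 115.90875 mg/L·hr
Tail: C_last/k_e = 3.05/0.263 = 11.597
AUC_0→∞ (rectal suppository) = 115.90875 + 11.597 = 127.50575 mg/L·hr
F = (AUC_ev/D_ev)/(AUC_iv/D_iv) = (127.50575/500)/(160/200) = 0.2550115/0.8 = 0.3188

F = 0.319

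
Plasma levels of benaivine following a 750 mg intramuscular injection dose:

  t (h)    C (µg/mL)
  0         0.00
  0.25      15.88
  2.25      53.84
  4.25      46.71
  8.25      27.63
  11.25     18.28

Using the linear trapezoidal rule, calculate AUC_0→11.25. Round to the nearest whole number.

AUC = 390 µg/mL·h

Trapezoidal AUC_0→11.25:
  [0→0.25]: (0.00+15.88)/2 × 0.25 = 1.985
  [0.25→2.25]: (15.88+53.84)/2 × 2 = 69.72
  [2.25→4.25]: (53.84+46.71)/2 × 2 = 100.55
  [4.25→8.25]: (46.71+27.63)/2 × 4 = 148.68
  [8.25→11.25]: (27.63+18.28)/2 × 3 = 68.865
  Sum = 389.8 µg/mL·h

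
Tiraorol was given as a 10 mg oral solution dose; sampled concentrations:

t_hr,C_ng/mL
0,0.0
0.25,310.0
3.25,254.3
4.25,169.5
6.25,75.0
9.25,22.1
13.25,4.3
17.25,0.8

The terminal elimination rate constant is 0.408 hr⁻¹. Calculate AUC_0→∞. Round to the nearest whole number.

Trapezoidal AUC_0→17.25:
  [0→0.25]: (0.0+310.0)/2 × 0.25 = 38.75
  [0.25→3.25]: (310.0+254.3)/2 × 3 = 846.45
  [3.25→4.25]: (254.3+169.5)/2 × 1 = 211.9
  [4.25→6.25]: (169.5+75.0)/2 × 2 = 244.5
  [6.25→9.25]: (75.0+22.1)/2 × 3 = 145.65
  [9.25→13.25]: (22.1+4.3)/2 × 4 = 52.8
  [13.25→17.25]: (4.3+0.8)/2 × 4 = 10.2
  Sum = 1550.25 ng/mL·hr
Extrapolated tail: C_last / k_e = 0.8 / 0.408 = 1.961
AUC_0→∞ = 1550.25 + 1.961 = 1552.211 ng/mL·hr

AUC = 1552 ng/mL·hr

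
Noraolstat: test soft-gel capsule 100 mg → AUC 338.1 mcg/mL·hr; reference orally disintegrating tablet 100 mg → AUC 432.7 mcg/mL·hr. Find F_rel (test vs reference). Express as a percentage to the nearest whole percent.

F_rel = (AUC_test/D_test) / (AUC_ref/D_ref)
      = (338.1/100) / (432.7/100)
      = 3.381 / 4.327 = 0.7814 = 78.14%

F_rel = 78%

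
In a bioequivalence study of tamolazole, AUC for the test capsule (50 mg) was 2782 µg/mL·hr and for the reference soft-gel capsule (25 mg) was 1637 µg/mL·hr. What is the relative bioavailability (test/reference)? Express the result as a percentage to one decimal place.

F_rel = (AUC_test/D_test) / (AUC_ref/D_ref)
      = (2782/50) / (1637/25)
      = 55.64 / 65.48 = 0.8497 = 84.97%

F_rel = 85.0%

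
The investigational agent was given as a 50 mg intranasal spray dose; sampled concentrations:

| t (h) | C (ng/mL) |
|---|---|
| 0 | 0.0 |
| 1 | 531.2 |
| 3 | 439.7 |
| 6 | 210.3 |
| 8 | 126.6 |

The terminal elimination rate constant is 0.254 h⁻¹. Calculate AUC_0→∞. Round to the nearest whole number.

AUC = 3047 ng/mL·h

Trapezoidal AUC_0→8:
  [0→1]: (0.0+531.2)/2 × 1 = 265.6
  [1→3]: (531.2+439.7)/2 × 2 = 970.9
  [3→6]: (439.7+210.3)/2 × 3 = 975.0
  [6→8]: (210.3+126.6)/2 × 2 = 336.9
  Sum = 2548.4 ng/mL·h
Extrapolated tail: C_last / k_e = 126.6 / 0.254 = 498.425
AUC_0→∞ = 2548.4 + 498.425 = 3046.825 ng/mL·h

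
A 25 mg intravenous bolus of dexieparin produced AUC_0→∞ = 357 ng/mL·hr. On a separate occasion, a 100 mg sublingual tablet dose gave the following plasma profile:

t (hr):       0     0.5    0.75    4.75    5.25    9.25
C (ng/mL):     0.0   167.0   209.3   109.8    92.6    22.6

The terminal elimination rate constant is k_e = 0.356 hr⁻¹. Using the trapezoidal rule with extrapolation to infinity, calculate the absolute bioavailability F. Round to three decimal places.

F = 0.750

Trapezoidal AUC_0→9.25 (sublingual tablet):
  [0→0.5]: (0.0+167.0)/2 × 0.5 = 41.75
  [0.5→0.75]: (167.0+209.3)/2 × 0.25 = 47.0375
  [0.75→4.75]: (209.3+109.8)/2 × 4 = 638.2
  [4.75→5.25]: (109.8+92.6)/2 × 0.5 = 50.6
  [5.25→9.25]: (92.6+22.6)/2 × 4 = 230.4
  Sum = 1007.9875 ng/mL·hr
Tail: C_last/k_e = 22.6/0.356 = 63.483
AUC_0→∞ (sublingual tablet) = 1007.9875 + 63.483 = 1071.4705 ng/mL·hr
F = (AUC_ev/D_ev)/(AUC_iv/D_iv) = (1071.4705/100)/(357/25) = 10.714705/14.28 = 0.7503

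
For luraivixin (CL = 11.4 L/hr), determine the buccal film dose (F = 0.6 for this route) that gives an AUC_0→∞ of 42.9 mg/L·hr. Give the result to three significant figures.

Dose = CL × AUC_0→∞ / F
     = 11.4 × 42.9 / 0.6 = 815.1 mg

Dose = 815 mg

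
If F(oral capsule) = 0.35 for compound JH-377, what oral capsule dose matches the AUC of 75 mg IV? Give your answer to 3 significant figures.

D_oral = 214 mg

For equal systemic exposure: F × D_ev = D_iv
D_ev = D_iv / F = 75 / 0.35 = 214.286 mg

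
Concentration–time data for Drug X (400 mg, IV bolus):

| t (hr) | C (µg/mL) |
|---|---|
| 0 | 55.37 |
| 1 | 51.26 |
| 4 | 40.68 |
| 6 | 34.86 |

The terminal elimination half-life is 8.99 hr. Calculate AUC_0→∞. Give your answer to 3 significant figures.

Trapezoidal AUC_0→6:
  [0→1]: (55.37+51.26)/2 × 1 = 53.315
  [1→4]: (51.26+40.68)/2 × 3 = 137.91
  [4→6]: (40.68+34.86)/2 × 2 = 75.54
  Sum = 266.765 µg/mL·hr
k_e = ln2 / t½ = 0.693147 / 8.99 = 0.0771 hr^-1
Extrapolated tail: C_last / k_e = 34.86 / 0.0771 = 452.140
AUC_0→∞ = 266.765 + 452.140 = 718.905 µg/mL·hr

AUC = 719 µg/mL·hr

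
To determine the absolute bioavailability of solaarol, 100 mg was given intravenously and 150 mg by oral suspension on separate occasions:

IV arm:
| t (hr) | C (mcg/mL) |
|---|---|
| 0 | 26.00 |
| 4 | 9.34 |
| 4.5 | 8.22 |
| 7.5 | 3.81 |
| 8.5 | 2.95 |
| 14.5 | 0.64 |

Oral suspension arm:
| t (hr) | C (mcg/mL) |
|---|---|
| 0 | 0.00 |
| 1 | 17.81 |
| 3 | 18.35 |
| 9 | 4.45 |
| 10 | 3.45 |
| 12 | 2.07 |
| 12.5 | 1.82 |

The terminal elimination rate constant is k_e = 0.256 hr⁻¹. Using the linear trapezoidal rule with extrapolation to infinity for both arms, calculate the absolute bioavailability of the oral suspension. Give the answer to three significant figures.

F = 0.796

Trapezoidal AUC_0→14.5 (IV):
  [0→4]: (26.00+9.34)/2 × 4 = 70.68
  [4→4.5]: (9.34+8.22)/2 × 0.5 = 4.39
  [4.5→7.5]: (8.22+3.81)/2 × 3 = 18.045
  [7.5→8.5]: (3.81+2.95)/2 × 1 = 3.38
  [8.5→14.5]: (2.95+0.64)/2 × 6 = 10.77
  Sum = 107.265 mcg/mL·hr
IV tail: 0.64/0.256 = 2.500; AUC_iv,0→∞ = 107.265 + 2.500 = 109.765 mcg/mL·hr
Trapezoidal AUC_0→12.5 (oral suspension):
  [0→1]: (0.00+17.81)/2 × 1 = 8.905
  [1→3]: (17.81+18.35)/2 × 2 = 36.16
  [3→9]: (18.35+4.45)/2 × 6 = 68.4
  [9→10]: (4.45+3.45)/2 × 1 = 3.95
  [10→12]: (3.45+2.07)/2 × 2 = 5.52
  [12→12.5]: (2.07+1.82)/2 × 0.5 = 0.9725
  Sum = 123.9075 mcg/mL·hr
oral suspension tail: 1.82/0.256 = 7.109; AUC_ev,0→∞ = 123.9075 + 7.109 = 131.0165 mcg/mL·hr
F = (AUC_ev/D_ev)/(AUC_iv/D_iv) = (131.0165/150)/(109.765/100) = 0.873443/1.09765 = 0.7957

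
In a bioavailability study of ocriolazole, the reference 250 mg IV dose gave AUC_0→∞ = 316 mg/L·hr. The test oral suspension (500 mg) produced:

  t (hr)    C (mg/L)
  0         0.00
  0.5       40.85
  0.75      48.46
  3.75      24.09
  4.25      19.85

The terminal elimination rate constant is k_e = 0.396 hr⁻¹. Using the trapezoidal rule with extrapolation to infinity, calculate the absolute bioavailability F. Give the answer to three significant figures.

Trapezoidal AUC_0→4.25 (oral suspension):
  [0→0.5]: (0.00+40.85)/2 × 0.5 = 10.2125
  [0.5→0.75]: (40.85+48.46)/2 × 0.25 = 11.16375
  [0.75→3.75]: (48.46+24.09)/2 × 3 = 108.825
  [3.75→4.25]: (24.09+19.85)/2 × 0.5 = 10.985
  Sum = 141.18625 mg/L·hr
Tail: C_last/k_e = 19.85/0.396 = 50.126
AUC_0→∞ (oral suspension) = 141.18625 + 50.126 = 191.31225 mg/L·hr
F = (AUC_ev/D_ev)/(AUC_iv/D_iv) = (191.31225/500)/(316/250) = 0.3826245/1.264 = 0.3027

F = 0.303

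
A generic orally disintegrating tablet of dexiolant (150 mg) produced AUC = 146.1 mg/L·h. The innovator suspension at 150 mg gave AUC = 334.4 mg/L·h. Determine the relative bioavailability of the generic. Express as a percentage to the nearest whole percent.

F_rel = (AUC_test/D_test) / (AUC_ref/D_ref)
      = (146.1/150) / (334.4/150)
      = 0.974 / 2.22933 = 0.4369 = 43.69%

F_rel = 44%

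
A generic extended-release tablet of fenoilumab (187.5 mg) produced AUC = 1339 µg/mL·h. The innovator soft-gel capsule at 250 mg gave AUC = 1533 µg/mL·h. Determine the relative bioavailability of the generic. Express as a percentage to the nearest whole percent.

F_rel = (AUC_test/D_test) / (AUC_ref/D_ref)
      = (1339/187.5) / (1533/250)
      = 7.14133 / 6.132 = 1.1646 = 116.46%

F_rel = 116%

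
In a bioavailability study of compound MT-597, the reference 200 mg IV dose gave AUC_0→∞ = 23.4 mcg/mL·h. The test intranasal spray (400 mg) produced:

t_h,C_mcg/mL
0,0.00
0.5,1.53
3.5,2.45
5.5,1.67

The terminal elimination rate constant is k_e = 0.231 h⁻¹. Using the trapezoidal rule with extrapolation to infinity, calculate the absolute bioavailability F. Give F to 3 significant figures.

Trapezoidal AUC_0→5.5 (intranasal spray):
  [0→0.5]: (0.00+1.53)/2 × 0.5 = 0.3825
  [0.5→3.5]: (1.53+2.45)/2 × 3 = 5.97
  [3.5→5.5]: (2.45+1.67)/2 × 2 = 4.12
  Sum = 10.4725 mcg/mL·h
Tail: C_last/k_e = 1.67/0.231 = 7.229
AUC_0→∞ (intranasal spray) = 10.4725 + 7.229 = 17.7015 mcg/mL·h
F = (AUC_ev/D_ev)/(AUC_iv/D_iv) = (17.7015/400)/(23.4/200) = 0.04425375/0.117 = 0.3782

F = 0.378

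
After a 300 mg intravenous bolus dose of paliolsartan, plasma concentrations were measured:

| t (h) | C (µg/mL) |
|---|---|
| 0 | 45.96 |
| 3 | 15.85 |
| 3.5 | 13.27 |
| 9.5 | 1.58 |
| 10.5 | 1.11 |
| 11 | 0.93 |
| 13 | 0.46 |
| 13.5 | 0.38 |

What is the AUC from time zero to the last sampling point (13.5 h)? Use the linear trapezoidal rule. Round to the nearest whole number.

AUC = 148 µg/mL·h

Trapezoidal AUC_0→13.5:
  [0→3]: (45.96+15.85)/2 × 3 = 92.715
  [3→3.5]: (15.85+13.27)/2 × 0.5 = 7.28
  [3.5→9.5]: (13.27+1.58)/2 × 6 = 44.55
  [9.5→10.5]: (1.58+1.11)/2 × 1 = 1.345
  [10.5→11]: (1.11+0.93)/2 × 0.5 = 0.51
  [11→13]: (0.93+0.46)/2 × 2 = 1.39
  [13→13.5]: (0.46+0.38)/2 × 0.5 = 0.21
  Sum = 148.0 µg/mL·h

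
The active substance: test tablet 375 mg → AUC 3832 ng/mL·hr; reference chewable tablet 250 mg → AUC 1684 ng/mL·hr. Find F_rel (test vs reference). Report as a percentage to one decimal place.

F_rel = (AUC_test/D_test) / (AUC_ref/D_ref)
      = (3832/375) / (1684/250)
      = 10.2187 / 6.736 = 1.5170 = 151.70%

F_rel = 151.7%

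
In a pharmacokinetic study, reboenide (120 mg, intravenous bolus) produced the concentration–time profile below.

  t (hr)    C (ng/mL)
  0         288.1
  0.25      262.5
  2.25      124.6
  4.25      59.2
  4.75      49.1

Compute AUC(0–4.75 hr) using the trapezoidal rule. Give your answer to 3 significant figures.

Trapezoidal AUC_0→4.75:
  [0→0.25]: (288.1+262.5)/2 × 0.25 = 68.825
  [0.25→2.25]: (262.5+124.6)/2 × 2 = 387.1
  [2.25→4.25]: (124.6+59.2)/2 × 2 = 183.8
  [4.25→4.75]: (59.2+49.1)/2 × 0.5 = 27.075
  Sum = 666.8 ng/mL·hr

AUC = 667 ng/mL·hr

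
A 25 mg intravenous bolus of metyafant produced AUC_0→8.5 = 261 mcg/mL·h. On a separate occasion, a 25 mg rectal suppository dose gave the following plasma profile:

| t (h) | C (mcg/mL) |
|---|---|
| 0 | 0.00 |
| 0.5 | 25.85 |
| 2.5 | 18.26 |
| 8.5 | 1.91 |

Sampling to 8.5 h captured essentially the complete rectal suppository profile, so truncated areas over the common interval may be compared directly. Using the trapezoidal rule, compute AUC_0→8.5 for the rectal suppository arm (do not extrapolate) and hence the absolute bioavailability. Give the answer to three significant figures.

F = 0.426

Trapezoidal AUC_0→8.5 (rectal suppository):
  [0→0.5]: (0.00+25.85)/2 × 0.5 = 6.4625
  [0.5→2.5]: (25.85+18.26)/2 × 2 = 44.11
  [2.5→8.5]: (18.26+1.91)/2 × 6 = 60.51
  Sum = 111.0825 mcg/mL·h
F = (AUC_ev/D_ev)/(AUC_iv/D_iv) = (111.0825/25)/(261/25) = 4.4433/10.44 = 0.4256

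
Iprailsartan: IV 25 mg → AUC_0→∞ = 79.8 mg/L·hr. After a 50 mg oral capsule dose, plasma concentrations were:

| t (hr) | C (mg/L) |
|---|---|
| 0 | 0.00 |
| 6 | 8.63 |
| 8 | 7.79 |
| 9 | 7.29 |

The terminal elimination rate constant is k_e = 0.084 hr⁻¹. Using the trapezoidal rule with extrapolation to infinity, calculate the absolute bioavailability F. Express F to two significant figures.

Trapezoidal AUC_0→9 (oral capsule):
  [0→6]: (0.00+8.63)/2 × 6 = 25.89
  [6→8]: (8.63+7.79)/2 × 2 = 16.42
  [8→9]: (7.79+7.29)/2 × 1 = 7.54
  Sum = 49.85 mg/L·hr
Tail: C_last/k_e = 7.29/0.084 = 86.786
AUC_0→∞ (oral capsule) = 49.85 + 86.786 = 136.636 mg/L·hr
F = (AUC_ev/D_ev)/(AUC_iv/D_iv) = (136.636/50)/(79.8/25) = 2.73272/3.192 = 0.8561

F = 0.86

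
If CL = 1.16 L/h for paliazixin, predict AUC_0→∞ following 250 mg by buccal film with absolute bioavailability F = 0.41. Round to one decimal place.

AUC = 88.4 mg/L·h

AUC_0→∞ = F × Dose / CL
        = 0.41 × 250 / 1.16 = 88.3621 mg/L·h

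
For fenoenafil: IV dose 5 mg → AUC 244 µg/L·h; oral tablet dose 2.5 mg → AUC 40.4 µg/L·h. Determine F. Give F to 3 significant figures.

F = 0.331

F = (AUC_ev / D_ev) / (AUC_iv / D_iv)
  = (40.4/2.5) / (244/5)
  = 16.16 / 48.8 = 0.3311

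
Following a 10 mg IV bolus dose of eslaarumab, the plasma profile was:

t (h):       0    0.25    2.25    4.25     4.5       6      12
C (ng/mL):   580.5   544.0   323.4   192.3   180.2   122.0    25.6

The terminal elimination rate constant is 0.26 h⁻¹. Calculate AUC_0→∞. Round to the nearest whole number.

AUC = 2338 ng/mL·h

Trapezoidal AUC_0→12:
  [0→0.25]: (580.5+544.0)/2 × 0.25 = 140.5625
  [0.25→2.25]: (544.0+323.4)/2 × 2 = 867.4
  [2.25→4.25]: (323.4+192.3)/2 × 2 = 515.7
  [4.25→4.5]: (192.3+180.2)/2 × 0.25 = 46.5625
  [4.5→6]: (180.2+122.0)/2 × 1.5 = 226.65
  [6→12]: (122.0+25.6)/2 × 6 = 442.8
  Sum = 2239.675 ng/mL·h
Extrapolated tail: C_last / k_e = 25.6 / 0.26 = 98.462
AUC_0→∞ = 2239.675 + 98.462 = 2338.137 ng/mL·h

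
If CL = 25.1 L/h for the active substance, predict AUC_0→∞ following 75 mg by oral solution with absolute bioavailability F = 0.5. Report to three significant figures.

AUC_0→∞ = F × Dose / CL
        = 0.5 × 75 / 25.1 = 1.49402 mg/L·h

AUC = 1.49 mg/L·h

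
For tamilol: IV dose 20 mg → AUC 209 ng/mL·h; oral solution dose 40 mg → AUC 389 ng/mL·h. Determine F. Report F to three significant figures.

F = 0.931

F = (AUC_ev / D_ev) / (AUC_iv / D_iv)
  = (389/40) / (209/20)
  = 9.725 / 10.45 = 0.9306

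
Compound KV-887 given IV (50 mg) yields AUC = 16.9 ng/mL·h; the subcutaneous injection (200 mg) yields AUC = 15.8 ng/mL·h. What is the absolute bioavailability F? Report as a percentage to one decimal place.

F = 23.4%

F = (AUC_ev / D_ev) / (AUC_iv / D_iv)
  = (15.8/200) / (16.9/50)
  = 0.079 / 0.338 = 0.2337
  = 23.37%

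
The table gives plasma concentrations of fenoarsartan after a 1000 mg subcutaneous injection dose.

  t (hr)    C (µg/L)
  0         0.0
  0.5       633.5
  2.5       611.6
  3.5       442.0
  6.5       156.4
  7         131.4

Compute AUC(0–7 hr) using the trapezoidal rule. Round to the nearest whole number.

AUC = 2900 µg/L·hr

Trapezoidal AUC_0→7:
  [0→0.5]: (0.0+633.5)/2 × 0.5 = 158.375
  [0.5→2.5]: (633.5+611.6)/2 × 2 = 1245.1
  [2.5→3.5]: (611.6+442.0)/2 × 1 = 526.8
  [3.5→6.5]: (442.0+156.4)/2 × 3 = 897.6
  [6.5→7]: (156.4+131.4)/2 × 0.5 = 71.95
  Sum = 2899.825 µg/L·hr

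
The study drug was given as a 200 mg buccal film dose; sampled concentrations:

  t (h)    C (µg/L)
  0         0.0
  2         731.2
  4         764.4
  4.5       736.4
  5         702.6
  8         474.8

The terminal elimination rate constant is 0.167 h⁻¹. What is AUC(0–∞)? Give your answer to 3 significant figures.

AUC = 7570 µg/L·h

Trapezoidal AUC_0→8:
  [0→2]: (0.0+731.2)/2 × 2 = 731.2
  [2→4]: (731.2+764.4)/2 × 2 = 1495.6
  [4→4.5]: (764.4+736.4)/2 × 0.5 = 375.2
  [4.5→5]: (736.4+702.6)/2 × 0.5 = 359.75
  [5→8]: (702.6+474.8)/2 × 3 = 1766.1
  Sum = 4727.85 µg/L·h
Extrapolated tail: C_last / k_e = 474.8 / 0.167 = 2843.114
AUC_0→∞ = 4727.85 + 2843.114 = 7570.964 µg/L·h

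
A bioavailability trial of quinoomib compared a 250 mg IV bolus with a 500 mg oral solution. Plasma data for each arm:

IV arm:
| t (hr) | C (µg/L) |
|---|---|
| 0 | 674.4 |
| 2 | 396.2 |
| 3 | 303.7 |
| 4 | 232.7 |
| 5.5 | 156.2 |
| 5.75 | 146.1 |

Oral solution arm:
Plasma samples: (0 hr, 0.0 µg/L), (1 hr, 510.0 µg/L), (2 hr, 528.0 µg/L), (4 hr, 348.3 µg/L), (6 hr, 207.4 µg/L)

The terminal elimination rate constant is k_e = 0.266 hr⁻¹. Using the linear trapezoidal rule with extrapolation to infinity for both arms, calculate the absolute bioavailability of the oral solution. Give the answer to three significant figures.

F = 0.581

Trapezoidal AUC_0→5.75 (IV):
  [0→2]: (674.4+396.2)/2 × 2 = 1070.6
  [2→3]: (396.2+303.7)/2 × 1 = 349.95
  [3→4]: (303.7+232.7)/2 × 1 = 268.2
  [4→5.5]: (232.7+156.2)/2 × 1.5 = 291.675
  [5.5→5.75]: (156.2+146.1)/2 × 0.25 = 37.7875
  Sum = 2018.2125 µg/L·hr
IV tail: 146.1/0.266 = 549.248; AUC_iv,0→∞ = 2018.2125 + 549.248 = 2567.4605 µg/L·hr
Trapezoidal AUC_0→6 (oral solution):
  [0→1]: (0.0+510.0)/2 × 1 = 255.0
  [1→2]: (510.0+528.0)/2 × 1 = 519.0
  [2→4]: (528.0+348.3)/2 × 2 = 876.3
  [4→6]: (348.3+207.4)/2 × 2 = 555.7
  Sum = 2206.0 µg/L·hr
oral solution tail: 207.4/0.266 = 779.699; AUC_ev,0→∞ = 2206.0 + 779.699 = 2985.699 µg/L·hr
F = (AUC_ev/D_ev)/(AUC_iv/D_iv) = (2985.699/500)/(2567.4605/250) = 5.971398/10.269842 = 0.5814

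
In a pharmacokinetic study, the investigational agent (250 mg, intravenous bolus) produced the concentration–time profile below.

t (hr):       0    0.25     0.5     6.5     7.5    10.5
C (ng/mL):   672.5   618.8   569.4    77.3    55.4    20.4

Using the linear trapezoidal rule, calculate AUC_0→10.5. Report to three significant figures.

AUC = 2430 ng/mL·hr

Trapezoidal AUC_0→10.5:
  [0→0.25]: (672.5+618.8)/2 × 0.25 = 161.4125
  [0.25→0.5]: (618.8+569.4)/2 × 0.25 = 148.525
  [0.5→6.5]: (569.4+77.3)/2 × 6 = 1940.1
  [6.5→7.5]: (77.3+55.4)/2 × 1 = 66.35
  [7.5→10.5]: (55.4+20.4)/2 × 3 = 113.7
  Sum = 2430.0875 ng/mL·hr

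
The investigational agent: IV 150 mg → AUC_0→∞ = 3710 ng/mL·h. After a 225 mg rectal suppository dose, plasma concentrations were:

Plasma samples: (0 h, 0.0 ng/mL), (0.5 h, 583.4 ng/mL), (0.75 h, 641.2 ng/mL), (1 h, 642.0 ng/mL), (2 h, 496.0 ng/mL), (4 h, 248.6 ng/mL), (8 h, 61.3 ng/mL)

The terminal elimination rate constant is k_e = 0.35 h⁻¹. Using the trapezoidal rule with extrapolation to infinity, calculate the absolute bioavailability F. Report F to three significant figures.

Trapezoidal AUC_0→8 (rectal suppository):
  [0→0.5]: (0.0+583.4)/2 × 0.5 = 145.85
  [0.5→0.75]: (583.4+641.2)/2 × 0.25 = 153.075
  [0.75→1]: (641.2+642.0)/2 × 0.25 = 160.4
  [1→2]: (642.0+496.0)/2 × 1 = 569.0
  [2→4]: (496.0+248.6)/2 × 2 = 744.6
  [4→8]: (248.6+61.3)/2 × 4 = 619.8
  Sum = 2392.725 ng/mL·h
Tail: C_last/k_e = 61.3/0.35 = 175.143
AUC_0→∞ (rectal suppository) = 2392.725 + 175.143 = 2567.868 ng/mL·h
F = (AUC_ev/D_ev)/(AUC_iv/D_iv) = (2567.868/225)/(3710/150) = 11.4127/24.7333 = 0.4614

F = 0.461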